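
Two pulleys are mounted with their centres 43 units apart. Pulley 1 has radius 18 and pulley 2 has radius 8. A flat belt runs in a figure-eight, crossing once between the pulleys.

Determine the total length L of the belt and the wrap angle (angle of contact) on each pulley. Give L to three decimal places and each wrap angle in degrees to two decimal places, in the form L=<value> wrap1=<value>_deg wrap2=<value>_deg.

crossed belt: β = asin((r1+r2)/C) = asin(26/43) = 37.2037°
wrap1 = wrap2 = π + 2β = 254.4075°
tangent length = C·cosβ = 34.2491
L = (r1+r2)·wrap + 2·C·cosβ = 26·4.4402 + 2·34.2491 = 183.9446

L=183.945 wrap1=254.41_deg wrap2=254.41_deg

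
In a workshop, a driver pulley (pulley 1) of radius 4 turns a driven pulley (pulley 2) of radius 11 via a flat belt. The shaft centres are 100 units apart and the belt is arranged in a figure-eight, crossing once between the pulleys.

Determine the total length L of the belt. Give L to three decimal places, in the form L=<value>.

crossed belt: β = asin((r1+r2)/C) = asin(15/100) = 8.6269°
wrap1 = wrap2 = π + 2β = 197.2539°
tangent length = C·cosβ = 98.8686
L = (r1+r2)·wrap + 2·C·cosβ = 15·3.4427 + 2·98.8686 = 249.3781

L=249.378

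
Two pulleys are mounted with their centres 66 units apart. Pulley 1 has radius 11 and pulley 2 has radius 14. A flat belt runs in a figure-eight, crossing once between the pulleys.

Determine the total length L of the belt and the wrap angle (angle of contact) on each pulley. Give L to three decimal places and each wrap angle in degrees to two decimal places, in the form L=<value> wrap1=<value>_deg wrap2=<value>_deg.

L=220.128 wrap1=224.52_deg wrap2=224.52_deg

crossed belt: β = asin((r1+r2)/C) = asin(25/66) = 22.2586°
wrap1 = wrap2 = π + 2β = 224.5172°
tangent length = C·cosβ = 61.0819
L = (r1+r2)·wrap + 2·C·cosβ = 25·3.9186 + 2·61.0819 = 220.1280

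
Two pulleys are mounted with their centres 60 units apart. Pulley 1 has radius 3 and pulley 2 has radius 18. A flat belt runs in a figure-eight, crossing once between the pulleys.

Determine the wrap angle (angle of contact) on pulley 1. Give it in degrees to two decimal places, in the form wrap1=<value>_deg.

wrap1=220.97_deg

crossed belt: β = asin((r1+r2)/C) = asin(21/60) = 20.4873°
wrap1 = wrap2 = π + 2β = 220.9746°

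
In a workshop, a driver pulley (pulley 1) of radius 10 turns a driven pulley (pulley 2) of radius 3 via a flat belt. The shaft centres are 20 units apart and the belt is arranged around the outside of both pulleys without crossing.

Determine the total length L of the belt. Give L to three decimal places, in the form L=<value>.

L=83.317

open belt: β = asin((r2−r1)/C) = asin(-7/20) = -20.4873°
wrap1 = π − 2β = 220.9746°
wrap2 = π + 2β = 139.0254°
tangent length = C·cosβ = 18.7350
L = r1·wrap1 + r2·wrap2 + 2·C·cosβ = 10·3.8567 + 3·2.4265 + 2·18.7350 = 83.3167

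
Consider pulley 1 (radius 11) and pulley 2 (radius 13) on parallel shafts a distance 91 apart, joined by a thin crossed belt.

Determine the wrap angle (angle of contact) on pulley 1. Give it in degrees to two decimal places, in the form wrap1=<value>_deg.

wrap1=210.58_deg

crossed belt: β = asin((r1+r2)/C) = asin(24/91) = 15.2919°
wrap1 = wrap2 = π + 2β = 210.5837°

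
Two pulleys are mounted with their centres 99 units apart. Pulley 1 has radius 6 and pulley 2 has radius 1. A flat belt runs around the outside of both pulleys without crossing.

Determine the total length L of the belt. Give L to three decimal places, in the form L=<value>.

open belt: β = asin((r2−r1)/C) = asin(-5/99) = -2.8950°
wrap1 = π − 2β = 185.7899°
wrap2 = π + 2β = 174.2101°
tangent length = C·cosβ = 98.8737
L = r1·wrap1 + r2·wrap2 + 2·C·cosβ = 6·3.2426 + 1·3.0405 + 2·98.8737 = 220.2437

L=220.244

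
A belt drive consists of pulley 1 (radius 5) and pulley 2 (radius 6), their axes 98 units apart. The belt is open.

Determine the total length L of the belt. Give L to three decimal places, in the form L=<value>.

L=230.568

open belt: β = asin((r2−r1)/C) = asin(1/98) = 0.5847°
wrap1 = π − 2β = 178.8307°
wrap2 = π + 2β = 181.1693°
tangent length = C·cosβ = 97.9949
L = r1·wrap1 + r2·wrap2 + 2·C·cosβ = 5·3.1212 + 6·3.1620 + 2·97.9949 = 230.5677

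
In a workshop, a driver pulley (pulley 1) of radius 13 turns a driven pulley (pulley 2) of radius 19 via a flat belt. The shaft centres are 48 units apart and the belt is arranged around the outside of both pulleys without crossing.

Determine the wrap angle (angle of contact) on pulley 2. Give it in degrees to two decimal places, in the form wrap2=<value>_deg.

wrap2=194.36_deg

open belt: β = asin((r2−r1)/C) = asin(6/48) = 7.1808°
wrap1 = π − 2β = 165.6385°
wrap2 = π + 2β = 194.3615°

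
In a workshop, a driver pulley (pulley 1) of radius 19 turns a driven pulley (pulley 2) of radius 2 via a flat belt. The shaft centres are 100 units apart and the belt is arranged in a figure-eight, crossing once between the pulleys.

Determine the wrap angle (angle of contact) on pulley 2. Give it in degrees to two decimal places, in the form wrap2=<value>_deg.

wrap2=204.24_deg

crossed belt: β = asin((r1+r2)/C) = asin(21/100) = 12.1224°
wrap1 = wrap2 = π + 2β = 204.2447°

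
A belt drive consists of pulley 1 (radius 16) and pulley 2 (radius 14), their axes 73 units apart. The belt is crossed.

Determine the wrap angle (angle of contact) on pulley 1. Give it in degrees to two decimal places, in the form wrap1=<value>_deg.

wrap1=228.53_deg

crossed belt: β = asin((r1+r2)/C) = asin(30/73) = 24.2651°
wrap1 = wrap2 = π + 2β = 228.5302°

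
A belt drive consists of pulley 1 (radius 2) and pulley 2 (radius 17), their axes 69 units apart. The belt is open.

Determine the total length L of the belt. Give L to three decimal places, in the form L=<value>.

L=200.964

open belt: β = asin((r2−r1)/C) = asin(15/69) = 12.5559°
wrap1 = π − 2β = 154.8883°
wrap2 = π + 2β = 205.1117°
tangent length = C·cosβ = 67.3498
L = r1·wrap1 + r2·wrap2 + 2·C·cosβ = 2·2.7033 + 17·3.5799 + 2·67.3498 = 200.9642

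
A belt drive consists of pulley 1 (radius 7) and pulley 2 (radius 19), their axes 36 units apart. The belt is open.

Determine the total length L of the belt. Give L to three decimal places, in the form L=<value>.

L=157.720

open belt: β = asin((r2−r1)/C) = asin(12/36) = 19.4712°
wrap1 = π − 2β = 141.0576°
wrap2 = π + 2β = 218.9424°
tangent length = C·cosβ = 33.9411
L = r1·wrap1 + r2·wrap2 + 2·C·cosβ = 7·2.4619 + 19·3.8213 + 2·33.9411 = 157.7197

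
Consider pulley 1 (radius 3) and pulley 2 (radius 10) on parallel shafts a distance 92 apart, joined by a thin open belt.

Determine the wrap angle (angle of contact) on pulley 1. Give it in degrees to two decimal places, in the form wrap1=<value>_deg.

open belt: β = asin((r2−r1)/C) = asin(7/92) = 4.3637°
wrap1 = π − 2β = 171.2726°
wrap2 = π + 2β = 188.7274°

wrap1=171.27_deg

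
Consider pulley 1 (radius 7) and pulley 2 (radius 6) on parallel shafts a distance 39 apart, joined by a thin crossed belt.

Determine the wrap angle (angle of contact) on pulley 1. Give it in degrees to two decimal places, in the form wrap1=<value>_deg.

wrap1=218.94_deg

crossed belt: β = asin((r1+r2)/C) = asin(13/39) = 19.4712°
wrap1 = wrap2 = π + 2β = 218.9424°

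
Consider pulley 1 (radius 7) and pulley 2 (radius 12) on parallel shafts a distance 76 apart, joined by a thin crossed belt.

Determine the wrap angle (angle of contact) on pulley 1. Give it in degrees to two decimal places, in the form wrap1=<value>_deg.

crossed belt: β = asin((r1+r2)/C) = asin(19/76) = 14.4775°
wrap1 = wrap2 = π + 2β = 208.9550°

wrap1=208.96_deg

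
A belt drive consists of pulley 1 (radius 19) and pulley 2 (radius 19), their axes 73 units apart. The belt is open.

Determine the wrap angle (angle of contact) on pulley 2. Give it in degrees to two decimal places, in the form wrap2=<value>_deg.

wrap2=180.00_deg

open belt: β = asin((r2−r1)/C) = asin(0/73) = 0.0000°
wrap1 = π − 2β = 180.0000°
wrap2 = π + 2β = 180.0000°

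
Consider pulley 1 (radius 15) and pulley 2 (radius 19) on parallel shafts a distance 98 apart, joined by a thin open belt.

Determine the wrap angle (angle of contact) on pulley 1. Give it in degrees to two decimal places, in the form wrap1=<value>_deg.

open belt: β = asin((r2−r1)/C) = asin(4/98) = 2.3393°
wrap1 = π − 2β = 175.3215°
wrap2 = π + 2β = 184.6785°

wrap1=175.32_deg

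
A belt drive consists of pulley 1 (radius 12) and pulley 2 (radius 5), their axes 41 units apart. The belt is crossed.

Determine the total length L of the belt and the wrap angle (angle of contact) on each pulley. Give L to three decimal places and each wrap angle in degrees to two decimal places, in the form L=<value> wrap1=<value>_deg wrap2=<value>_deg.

L=142.562 wrap1=228.99_deg wrap2=228.99_deg

crossed belt: β = asin((r1+r2)/C) = asin(17/41) = 24.4963°
wrap1 = wrap2 = π + 2β = 228.9926°
tangent length = C·cosβ = 37.3095
L = (r1+r2)·wrap + 2·C·cosβ = 17·3.9967 + 2·37.3095 = 142.5625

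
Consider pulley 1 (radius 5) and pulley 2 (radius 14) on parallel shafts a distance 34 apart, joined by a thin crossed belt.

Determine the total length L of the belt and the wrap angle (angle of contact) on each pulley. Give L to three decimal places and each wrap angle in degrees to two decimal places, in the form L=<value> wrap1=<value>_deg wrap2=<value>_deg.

crossed belt: β = asin((r1+r2)/C) = asin(19/34) = 33.9745°
wrap1 = wrap2 = π + 2β = 247.9490°
tangent length = C·cosβ = 28.1957
L = (r1+r2)·wrap + 2·C·cosβ = 19·4.3275 + 2·28.1957 = 138.6145

L=138.614 wrap1=247.95_deg wrap2=247.95_deg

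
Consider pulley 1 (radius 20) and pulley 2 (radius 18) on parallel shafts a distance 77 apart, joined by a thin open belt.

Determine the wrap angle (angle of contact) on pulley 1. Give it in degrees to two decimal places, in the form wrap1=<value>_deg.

open belt: β = asin((r2−r1)/C) = asin(-2/77) = -1.4884°
wrap1 = π − 2β = 182.9767°
wrap2 = π + 2β = 177.0233°

wrap1=182.98_deg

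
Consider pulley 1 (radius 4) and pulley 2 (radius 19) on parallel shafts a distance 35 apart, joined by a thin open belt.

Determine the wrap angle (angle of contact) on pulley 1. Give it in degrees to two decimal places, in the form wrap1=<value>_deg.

open belt: β = asin((r2−r1)/C) = asin(15/35) = 25.3769°
wrap1 = π − 2β = 129.2461°
wrap2 = π + 2β = 230.7539°

wrap1=129.25_deg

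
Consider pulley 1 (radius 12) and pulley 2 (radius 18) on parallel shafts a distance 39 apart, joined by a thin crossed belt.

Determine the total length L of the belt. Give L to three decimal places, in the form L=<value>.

L=196.746

crossed belt: β = asin((r1+r2)/C) = asin(30/39) = 50.2849°
wrap1 = wrap2 = π + 2β = 280.5697°
tangent length = C·cosβ = 24.9199
L = (r1+r2)·wrap + 2·C·cosβ = 30·4.8969 + 2·24.9199 = 196.7457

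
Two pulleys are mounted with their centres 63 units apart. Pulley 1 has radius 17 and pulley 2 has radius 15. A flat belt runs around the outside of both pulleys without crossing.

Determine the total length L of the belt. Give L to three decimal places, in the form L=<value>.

L=226.594

open belt: β = asin((r2−r1)/C) = asin(-2/63) = -1.8192°
wrap1 = π − 2β = 183.6384°
wrap2 = π + 2β = 176.3616°
tangent length = C·cosβ = 62.9682
L = r1·wrap1 + r2·wrap2 + 2·C·cosβ = 17·3.2051 + 15·3.0781 + 2·62.9682 = 226.5945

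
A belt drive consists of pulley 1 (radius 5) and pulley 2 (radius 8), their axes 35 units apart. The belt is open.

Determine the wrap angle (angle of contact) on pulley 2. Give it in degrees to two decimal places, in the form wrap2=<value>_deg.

open belt: β = asin((r2−r1)/C) = asin(3/35) = 4.9171°
wrap1 = π − 2β = 170.1658°
wrap2 = π + 2β = 189.8342°

wrap2=189.83_deg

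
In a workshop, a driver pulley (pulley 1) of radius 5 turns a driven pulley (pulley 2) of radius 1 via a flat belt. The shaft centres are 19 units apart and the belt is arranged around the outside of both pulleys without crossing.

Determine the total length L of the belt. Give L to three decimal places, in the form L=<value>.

open belt: β = asin((r2−r1)/C) = asin(-4/19) = -12.1532°
wrap1 = π − 2β = 204.3064°
wrap2 = π + 2β = 155.6936°
tangent length = C·cosβ = 18.5742
L = r1·wrap1 + r2·wrap2 + 2·C·cosβ = 5·3.5658 + 1·2.7174 + 2·18.5742 = 57.6948

L=57.695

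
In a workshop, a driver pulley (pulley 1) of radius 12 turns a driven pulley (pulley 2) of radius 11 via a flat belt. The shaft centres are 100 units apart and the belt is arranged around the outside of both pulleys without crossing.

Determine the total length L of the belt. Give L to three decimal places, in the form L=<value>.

L=272.267

open belt: β = asin((r2−r1)/C) = asin(-1/100) = -0.5730°
wrap1 = π − 2β = 181.1459°
wrap2 = π + 2β = 178.8541°
tangent length = C·cosβ = 99.9950
L = r1·wrap1 + r2·wrap2 + 2·C·cosβ = 12·3.1616 + 11·3.1216 + 2·99.9950 = 272.2666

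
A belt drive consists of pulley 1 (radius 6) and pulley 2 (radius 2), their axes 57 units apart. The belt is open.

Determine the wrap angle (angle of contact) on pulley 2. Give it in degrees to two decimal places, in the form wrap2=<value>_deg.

wrap2=171.95_deg

open belt: β = asin((r2−r1)/C) = asin(-4/57) = -4.0241°
wrap1 = π − 2β = 188.0481°
wrap2 = π + 2β = 171.9519°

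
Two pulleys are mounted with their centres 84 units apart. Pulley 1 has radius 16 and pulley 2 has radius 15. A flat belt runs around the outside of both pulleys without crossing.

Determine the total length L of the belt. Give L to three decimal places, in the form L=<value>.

L=265.401

open belt: β = asin((r2−r1)/C) = asin(-1/84) = -0.6821°
wrap1 = π − 2β = 181.3642°
wrap2 = π + 2β = 178.6358°
tangent length = C·cosβ = 83.9940
L = r1·wrap1 + r2·wrap2 + 2·C·cosβ = 16·3.1654 + 15·3.1178 + 2·83.9940 = 265.4013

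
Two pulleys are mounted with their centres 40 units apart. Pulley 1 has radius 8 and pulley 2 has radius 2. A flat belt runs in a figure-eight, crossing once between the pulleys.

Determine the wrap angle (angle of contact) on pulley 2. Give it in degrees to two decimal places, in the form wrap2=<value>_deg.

crossed belt: β = asin((r1+r2)/C) = asin(10/40) = 14.4775°
wrap1 = wrap2 = π + 2β = 208.9550°

wrap2=208.96_deg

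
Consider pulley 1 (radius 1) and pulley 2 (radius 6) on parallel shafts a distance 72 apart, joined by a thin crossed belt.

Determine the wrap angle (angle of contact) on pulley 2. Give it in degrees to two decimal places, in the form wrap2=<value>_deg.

wrap2=191.16_deg

crossed belt: β = asin((r1+r2)/C) = asin(7/72) = 5.5792°
wrap1 = wrap2 = π + 2β = 191.1585°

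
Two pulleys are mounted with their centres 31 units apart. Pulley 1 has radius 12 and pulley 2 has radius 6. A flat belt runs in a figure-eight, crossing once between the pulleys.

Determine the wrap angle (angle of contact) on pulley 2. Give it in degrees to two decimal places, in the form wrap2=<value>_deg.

crossed belt: β = asin((r1+r2)/C) = asin(18/31) = 35.4959°
wrap1 = wrap2 = π + 2β = 250.9919°

wrap2=250.99_deg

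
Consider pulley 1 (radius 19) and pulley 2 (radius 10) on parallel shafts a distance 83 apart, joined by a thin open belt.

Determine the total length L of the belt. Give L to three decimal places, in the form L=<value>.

open belt: β = asin((r2−r1)/C) = asin(-9/83) = -6.2250°
wrap1 = π − 2β = 192.4501°
wrap2 = π + 2β = 167.5499°
tangent length = C·cosβ = 82.5106
L = r1·wrap1 + r2·wrap2 + 2·C·cosβ = 19·3.3589 + 10·2.9243 + 2·82.5106 = 258.0831

L=258.083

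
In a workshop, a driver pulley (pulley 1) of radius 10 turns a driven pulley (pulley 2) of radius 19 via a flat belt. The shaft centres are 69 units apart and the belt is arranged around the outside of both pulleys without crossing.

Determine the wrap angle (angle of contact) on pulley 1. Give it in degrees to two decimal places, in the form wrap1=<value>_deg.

open belt: β = asin((r2−r1)/C) = asin(9/69) = 7.4947°
wrap1 = π − 2β = 165.0106°
wrap2 = π + 2β = 194.9894°

wrap1=165.01_deg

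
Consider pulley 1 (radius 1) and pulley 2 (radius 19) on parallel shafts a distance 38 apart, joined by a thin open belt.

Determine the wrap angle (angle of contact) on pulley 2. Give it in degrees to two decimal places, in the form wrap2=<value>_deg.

wrap2=236.55_deg

open belt: β = asin((r2−r1)/C) = asin(18/38) = 28.2737°
wrap1 = π − 2β = 123.4526°
wrap2 = π + 2β = 236.5474°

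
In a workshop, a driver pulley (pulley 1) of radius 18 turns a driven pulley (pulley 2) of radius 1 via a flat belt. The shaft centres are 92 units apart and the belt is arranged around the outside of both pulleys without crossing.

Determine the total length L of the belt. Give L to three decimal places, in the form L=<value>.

L=246.841

open belt: β = asin((r2−r1)/C) = asin(-17/92) = -10.6485°
wrap1 = π − 2β = 201.2969°
wrap2 = π + 2β = 158.7031°
tangent length = C·cosβ = 90.4157
L = r1·wrap1 + r2·wrap2 + 2·C·cosβ = 18·3.5133 + 1·2.7699 + 2·90.4157 = 246.8406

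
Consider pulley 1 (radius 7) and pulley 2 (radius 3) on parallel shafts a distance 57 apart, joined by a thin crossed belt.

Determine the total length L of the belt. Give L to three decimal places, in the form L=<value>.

crossed belt: β = asin((r1+r2)/C) = asin(10/57) = 10.1042°
wrap1 = wrap2 = π + 2β = 200.2084°
tangent length = C·cosβ = 56.1160
L = (r1+r2)·wrap + 2·C·cosβ = 10·3.4943 + 2·56.1160 = 147.1749

L=147.175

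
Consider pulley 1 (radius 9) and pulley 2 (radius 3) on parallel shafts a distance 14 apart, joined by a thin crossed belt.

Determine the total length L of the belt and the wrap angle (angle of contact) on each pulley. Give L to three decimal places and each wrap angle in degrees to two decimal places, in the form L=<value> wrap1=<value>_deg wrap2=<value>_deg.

crossed belt: β = asin((r1+r2)/C) = asin(12/14) = 58.9973°
wrap1 = wrap2 = π + 2β = 297.9946°
tangent length = C·cosβ = 7.2111
L = (r1+r2)·wrap + 2·C·cosβ = 12·5.2010 + 2·7.2111 = 76.8340

L=76.834 wrap1=297.99_deg wrap2=297.99_deg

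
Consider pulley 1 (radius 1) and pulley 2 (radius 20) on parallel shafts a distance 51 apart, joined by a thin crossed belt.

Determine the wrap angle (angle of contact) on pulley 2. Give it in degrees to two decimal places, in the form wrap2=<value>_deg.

wrap2=228.63_deg

crossed belt: β = asin((r1+r2)/C) = asin(21/51) = 24.3157°
wrap1 = wrap2 = π + 2β = 228.6315°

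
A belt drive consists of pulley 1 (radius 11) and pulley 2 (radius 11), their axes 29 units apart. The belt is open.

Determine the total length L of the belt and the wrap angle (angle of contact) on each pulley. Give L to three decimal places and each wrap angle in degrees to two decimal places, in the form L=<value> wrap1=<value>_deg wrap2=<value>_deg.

L=127.115 wrap1=180.00_deg wrap2=180.00_deg

open belt: β = asin((r2−r1)/C) = asin(0/29) = 0.0000°
wrap1 = π − 2β = 180.0000°
wrap2 = π + 2β = 180.0000°
tangent length = C·cosβ = 29.0000
L = r1·wrap1 + r2·wrap2 + 2·C·cosβ = 11·3.1416 + 11·3.1416 + 2·29.0000 = 127.1150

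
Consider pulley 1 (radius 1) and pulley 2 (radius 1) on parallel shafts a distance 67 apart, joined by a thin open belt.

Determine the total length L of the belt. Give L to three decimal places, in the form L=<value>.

open belt: β = asin((r2−r1)/C) = asin(0/67) = 0.0000°
wrap1 = π − 2β = 180.0000°
wrap2 = π + 2β = 180.0000°
tangent length = C·cosβ = 67.0000
L = r1·wrap1 + r2·wrap2 + 2·C·cosβ = 1·3.1416 + 1·3.1416 + 2·67.0000 = 140.2832

L=140.283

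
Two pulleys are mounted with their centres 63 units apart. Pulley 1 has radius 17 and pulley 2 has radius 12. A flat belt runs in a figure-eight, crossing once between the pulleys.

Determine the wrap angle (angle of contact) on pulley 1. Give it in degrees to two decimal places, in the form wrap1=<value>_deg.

wrap1=234.82_deg

crossed belt: β = asin((r1+r2)/C) = asin(29/63) = 27.4076°
wrap1 = wrap2 = π + 2β = 234.8152°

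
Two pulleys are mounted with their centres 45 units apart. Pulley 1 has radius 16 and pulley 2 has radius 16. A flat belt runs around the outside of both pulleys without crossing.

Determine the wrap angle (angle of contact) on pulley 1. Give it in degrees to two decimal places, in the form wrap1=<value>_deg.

open belt: β = asin((r2−r1)/C) = asin(0/45) = 0.0000°
wrap1 = π − 2β = 180.0000°
wrap2 = π + 2β = 180.0000°

wrap1=180.00_deg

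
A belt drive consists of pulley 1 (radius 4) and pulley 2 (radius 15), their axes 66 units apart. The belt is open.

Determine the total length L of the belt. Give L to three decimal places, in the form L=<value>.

open belt: β = asin((r2−r1)/C) = asin(11/66) = 9.5941°
wrap1 = π − 2β = 160.8119°
wrap2 = π + 2β = 199.1881°
tangent length = C·cosβ = 65.0769
L = r1·wrap1 + r2·wrap2 + 2·C·cosβ = 4·2.8067 + 15·3.4765 + 2·65.0769 = 193.5279

L=193.528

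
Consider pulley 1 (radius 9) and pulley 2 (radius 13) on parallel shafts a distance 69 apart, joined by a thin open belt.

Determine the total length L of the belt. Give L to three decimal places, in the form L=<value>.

L=207.347

open belt: β = asin((r2−r1)/C) = asin(4/69) = 3.3234°
wrap1 = π − 2β = 173.3533°
wrap2 = π + 2β = 186.6467°
tangent length = C·cosβ = 68.8840
L = r1·wrap1 + r2·wrap2 + 2·C·cosβ = 9·3.0256 + 13·3.2576 + 2·68.8840 = 207.3470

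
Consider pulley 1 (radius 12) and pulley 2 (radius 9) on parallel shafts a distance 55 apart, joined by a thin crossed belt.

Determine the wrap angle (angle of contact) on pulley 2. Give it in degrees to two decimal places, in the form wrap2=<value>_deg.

crossed belt: β = asin((r1+r2)/C) = asin(21/55) = 22.4464°
wrap1 = wrap2 = π + 2β = 224.8927°

wrap2=224.89_deg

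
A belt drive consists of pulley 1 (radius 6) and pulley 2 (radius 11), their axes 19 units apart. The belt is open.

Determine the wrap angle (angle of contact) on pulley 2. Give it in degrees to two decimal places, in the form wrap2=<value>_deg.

wrap2=210.52_deg

open belt: β = asin((r2−r1)/C) = asin(5/19) = 15.2575°
wrap1 = π − 2β = 149.4850°
wrap2 = π + 2β = 210.5150°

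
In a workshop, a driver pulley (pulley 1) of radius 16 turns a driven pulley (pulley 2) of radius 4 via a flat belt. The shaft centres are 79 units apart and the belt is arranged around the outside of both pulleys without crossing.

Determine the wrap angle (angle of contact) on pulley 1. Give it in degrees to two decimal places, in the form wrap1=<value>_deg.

open belt: β = asin((r2−r1)/C) = asin(-12/79) = -8.7370°
wrap1 = π − 2β = 197.4740°
wrap2 = π + 2β = 162.5260°

wrap1=197.47_deg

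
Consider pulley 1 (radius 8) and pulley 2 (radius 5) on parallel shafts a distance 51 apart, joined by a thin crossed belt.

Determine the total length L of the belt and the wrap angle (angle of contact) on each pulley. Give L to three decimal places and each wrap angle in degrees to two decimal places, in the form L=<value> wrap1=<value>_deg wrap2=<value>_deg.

crossed belt: β = asin((r1+r2)/C) = asin(13/51) = 14.7678°
wrap1 = wrap2 = π + 2β = 209.5356°
tangent length = C·cosβ = 49.3153
L = (r1+r2)·wrap + 2·C·cosβ = 13·3.6571 + 2·49.3153 = 146.1727

L=146.173 wrap1=209.54_deg wrap2=209.54_deg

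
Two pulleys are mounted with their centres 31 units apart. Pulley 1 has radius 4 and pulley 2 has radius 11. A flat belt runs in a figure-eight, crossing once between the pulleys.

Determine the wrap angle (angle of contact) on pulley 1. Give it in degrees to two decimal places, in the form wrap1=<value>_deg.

wrap1=237.88_deg

crossed belt: β = asin((r1+r2)/C) = asin(15/31) = 28.9385°
wrap1 = wrap2 = π + 2β = 237.8771°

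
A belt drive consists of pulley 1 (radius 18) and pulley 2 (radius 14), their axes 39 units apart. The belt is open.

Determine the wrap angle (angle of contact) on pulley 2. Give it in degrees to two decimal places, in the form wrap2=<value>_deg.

open belt: β = asin((r2−r1)/C) = asin(-4/39) = -5.8868°
wrap1 = π − 2β = 191.7737°
wrap2 = π + 2β = 168.2263°

wrap2=168.23_deg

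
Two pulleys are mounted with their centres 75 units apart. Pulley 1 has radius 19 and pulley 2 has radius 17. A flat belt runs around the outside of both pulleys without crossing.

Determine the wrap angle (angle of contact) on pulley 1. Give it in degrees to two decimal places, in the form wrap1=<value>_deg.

open belt: β = asin((r2−r1)/C) = asin(-2/75) = -1.5281°
wrap1 = π − 2β = 183.0561°
wrap2 = π + 2β = 176.9439°

wrap1=183.06_deg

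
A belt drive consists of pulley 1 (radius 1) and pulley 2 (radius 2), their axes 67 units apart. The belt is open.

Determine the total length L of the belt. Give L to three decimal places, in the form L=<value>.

open belt: β = asin((r2−r1)/C) = asin(1/67) = 0.8552°
wrap1 = π − 2β = 178.2896°
wrap2 = π + 2β = 181.7104°
tangent length = C·cosβ = 66.9925
L = r1·wrap1 + r2·wrap2 + 2·C·cosβ = 1·3.1117 + 2·3.1714 + 2·66.9925 = 143.4397

L=143.440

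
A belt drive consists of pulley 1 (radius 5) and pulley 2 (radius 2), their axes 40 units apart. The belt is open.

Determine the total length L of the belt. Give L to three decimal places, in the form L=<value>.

open belt: β = asin((r2−r1)/C) = asin(-3/40) = -4.3012°
wrap1 = π − 2β = 188.6024°
wrap2 = π + 2β = 171.3976°
tangent length = C·cosβ = 39.8873
L = r1·wrap1 + r2·wrap2 + 2·C·cosβ = 5·3.2917 + 2·2.9915 + 2·39.8873 = 102.2163

L=102.216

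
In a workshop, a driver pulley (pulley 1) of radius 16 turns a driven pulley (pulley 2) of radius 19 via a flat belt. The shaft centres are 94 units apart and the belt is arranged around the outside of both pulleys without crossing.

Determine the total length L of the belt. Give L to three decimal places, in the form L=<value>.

L=298.051

open belt: β = asin((r2−r1)/C) = asin(3/94) = 1.8289°
wrap1 = π − 2β = 176.3422°
wrap2 = π + 2β = 183.6578°
tangent length = C·cosβ = 93.9521
L = r1·wrap1 + r2·wrap2 + 2·C·cosβ = 16·3.0778 + 19·3.2054 + 2·93.9521 = 298.0515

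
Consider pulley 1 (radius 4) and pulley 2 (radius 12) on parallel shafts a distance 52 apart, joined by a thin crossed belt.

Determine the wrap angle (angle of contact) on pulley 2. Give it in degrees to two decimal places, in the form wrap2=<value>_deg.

crossed belt: β = asin((r1+r2)/C) = asin(16/52) = 17.9202°
wrap1 = wrap2 = π + 2β = 215.8404°

wrap2=215.84_deg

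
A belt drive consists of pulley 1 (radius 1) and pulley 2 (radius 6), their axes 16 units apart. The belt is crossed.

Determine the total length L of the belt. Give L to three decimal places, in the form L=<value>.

L=57.106

crossed belt: β = asin((r1+r2)/C) = asin(7/16) = 25.9445°
wrap1 = wrap2 = π + 2β = 231.8890°
tangent length = C·cosβ = 14.3875
L = (r1+r2)·wrap + 2·C·cosβ = 7·4.0472 + 2·14.3875 = 57.1056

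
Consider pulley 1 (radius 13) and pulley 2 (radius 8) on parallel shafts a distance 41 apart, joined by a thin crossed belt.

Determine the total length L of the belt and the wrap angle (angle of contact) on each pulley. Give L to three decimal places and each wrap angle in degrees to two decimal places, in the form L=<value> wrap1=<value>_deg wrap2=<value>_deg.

crossed belt: β = asin((r1+r2)/C) = asin(21/41) = 30.8102°
wrap1 = wrap2 = π + 2β = 241.6203°
tangent length = C·cosβ = 35.2136
L = (r1+r2)·wrap + 2·C·cosβ = 21·4.2171 + 2·35.2136 = 158.9857

L=158.986 wrap1=241.62_deg wrap2=241.62_deg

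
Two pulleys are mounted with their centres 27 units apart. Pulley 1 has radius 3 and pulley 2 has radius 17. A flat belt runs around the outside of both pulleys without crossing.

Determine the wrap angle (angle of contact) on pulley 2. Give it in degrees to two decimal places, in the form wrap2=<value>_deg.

open belt: β = asin((r2−r1)/C) = asin(14/27) = 31.2329°
wrap1 = π − 2β = 117.5341°
wrap2 = π + 2β = 242.4659°

wrap2=242.47_deg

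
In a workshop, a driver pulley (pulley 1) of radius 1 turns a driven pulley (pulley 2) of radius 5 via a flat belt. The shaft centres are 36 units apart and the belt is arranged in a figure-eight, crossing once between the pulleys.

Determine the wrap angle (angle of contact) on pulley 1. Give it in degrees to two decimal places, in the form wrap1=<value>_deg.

wrap1=199.19_deg

crossed belt: β = asin((r1+r2)/C) = asin(6/36) = 9.5941°
wrap1 = wrap2 = π + 2β = 199.1881°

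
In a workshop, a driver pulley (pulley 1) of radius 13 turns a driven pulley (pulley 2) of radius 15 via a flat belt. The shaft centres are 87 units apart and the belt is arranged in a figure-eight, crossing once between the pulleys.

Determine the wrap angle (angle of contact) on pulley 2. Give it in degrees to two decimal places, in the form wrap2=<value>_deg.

crossed belt: β = asin((r1+r2)/C) = asin(28/87) = 18.7742°
wrap1 = wrap2 = π + 2β = 217.5484°

wrap2=217.55_deg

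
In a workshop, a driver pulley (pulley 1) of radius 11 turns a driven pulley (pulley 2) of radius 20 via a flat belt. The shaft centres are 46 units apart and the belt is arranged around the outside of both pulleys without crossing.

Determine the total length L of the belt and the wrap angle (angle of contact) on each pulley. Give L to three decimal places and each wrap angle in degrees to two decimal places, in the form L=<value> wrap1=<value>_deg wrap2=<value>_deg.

open belt: β = asin((r2−r1)/C) = asin(9/46) = 11.2828°
wrap1 = π − 2β = 157.4344°
wrap2 = π + 2β = 202.5656°
tangent length = C·cosβ = 45.1110
L = r1·wrap1 + r2·wrap2 + 2·C·cosβ = 11·2.7477 + 20·3.5354 + 2·45.1110 = 191.1559

L=191.156 wrap1=157.43_deg wrap2=202.57_deg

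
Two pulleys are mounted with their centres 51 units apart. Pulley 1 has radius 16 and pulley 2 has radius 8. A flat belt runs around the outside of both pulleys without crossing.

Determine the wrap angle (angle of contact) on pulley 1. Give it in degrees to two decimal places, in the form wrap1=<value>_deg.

open belt: β = asin((r2−r1)/C) = asin(-8/51) = -9.0248°
wrap1 = π − 2β = 198.0497°
wrap2 = π + 2β = 161.9503°

wrap1=198.05_deg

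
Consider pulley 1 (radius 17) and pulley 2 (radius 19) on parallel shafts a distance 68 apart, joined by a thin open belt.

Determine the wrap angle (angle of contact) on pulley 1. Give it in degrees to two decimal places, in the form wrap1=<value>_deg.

wrap1=176.63_deg

open belt: β = asin((r2−r1)/C) = asin(2/68) = 1.6854°
wrap1 = π − 2β = 176.6292°
wrap2 = π + 2β = 183.3708°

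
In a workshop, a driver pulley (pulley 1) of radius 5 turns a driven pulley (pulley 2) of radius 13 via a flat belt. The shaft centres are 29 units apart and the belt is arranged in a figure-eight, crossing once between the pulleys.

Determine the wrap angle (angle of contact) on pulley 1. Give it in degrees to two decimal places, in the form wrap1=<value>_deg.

crossed belt: β = asin((r1+r2)/C) = asin(18/29) = 38.3665°
wrap1 = wrap2 = π + 2β = 256.7330°

wrap1=256.73_deg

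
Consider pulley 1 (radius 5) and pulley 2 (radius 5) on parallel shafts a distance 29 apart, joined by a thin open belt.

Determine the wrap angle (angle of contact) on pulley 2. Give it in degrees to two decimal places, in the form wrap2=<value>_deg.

wrap2=180.00_deg

open belt: β = asin((r2−r1)/C) = asin(0/29) = 0.0000°
wrap1 = π − 2β = 180.0000°
wrap2 = π + 2β = 180.0000°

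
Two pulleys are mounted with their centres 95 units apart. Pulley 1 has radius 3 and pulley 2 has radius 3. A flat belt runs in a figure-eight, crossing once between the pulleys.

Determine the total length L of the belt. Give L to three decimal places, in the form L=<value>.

crossed belt: β = asin((r1+r2)/C) = asin(6/95) = 3.6211°
wrap1 = wrap2 = π + 2β = 187.2422°
tangent length = C·cosβ = 94.8103
L = (r1+r2)·wrap + 2·C·cosβ = 6·3.2680 + 2·94.8103 = 209.2286

L=209.229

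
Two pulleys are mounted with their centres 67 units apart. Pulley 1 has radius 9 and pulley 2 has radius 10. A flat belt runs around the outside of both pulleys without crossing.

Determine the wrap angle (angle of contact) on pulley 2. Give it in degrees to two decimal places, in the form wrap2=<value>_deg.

wrap2=181.71_deg

open belt: β = asin((r2−r1)/C) = asin(1/67) = 0.8552°
wrap1 = π − 2β = 178.2896°
wrap2 = π + 2β = 181.7104°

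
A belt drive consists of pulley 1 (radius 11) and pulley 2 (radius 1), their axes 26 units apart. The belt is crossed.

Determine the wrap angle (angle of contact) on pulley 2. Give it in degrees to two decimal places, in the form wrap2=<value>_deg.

crossed belt: β = asin((r1+r2)/C) = asin(12/26) = 27.4864°
wrap1 = wrap2 = π + 2β = 234.9729°

wrap2=234.97_deg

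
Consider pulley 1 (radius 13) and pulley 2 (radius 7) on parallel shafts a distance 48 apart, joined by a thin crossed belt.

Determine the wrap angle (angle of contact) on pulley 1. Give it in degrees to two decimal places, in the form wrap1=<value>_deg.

wrap1=229.25_deg

crossed belt: β = asin((r1+r2)/C) = asin(20/48) = 24.6243°
wrap1 = wrap2 = π + 2β = 229.2486°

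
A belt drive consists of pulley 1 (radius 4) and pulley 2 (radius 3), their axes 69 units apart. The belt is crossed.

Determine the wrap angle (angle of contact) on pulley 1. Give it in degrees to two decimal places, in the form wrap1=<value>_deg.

wrap1=191.65_deg

crossed belt: β = asin((r1+r2)/C) = asin(7/69) = 5.8226°
wrap1 = wrap2 = π + 2β = 191.6453°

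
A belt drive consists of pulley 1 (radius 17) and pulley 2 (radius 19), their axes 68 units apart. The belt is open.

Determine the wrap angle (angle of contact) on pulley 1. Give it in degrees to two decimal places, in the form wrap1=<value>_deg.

wrap1=176.63_deg

open belt: β = asin((r2−r1)/C) = asin(2/68) = 1.6854°
wrap1 = π − 2β = 176.6292°
wrap2 = π + 2β = 183.3708°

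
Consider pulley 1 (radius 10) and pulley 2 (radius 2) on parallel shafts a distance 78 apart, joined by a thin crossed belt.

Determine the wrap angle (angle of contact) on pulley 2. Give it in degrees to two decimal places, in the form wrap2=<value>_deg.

crossed belt: β = asin((r1+r2)/C) = asin(12/78) = 8.8499°
wrap1 = wrap2 = π + 2β = 197.6998°

wrap2=197.70_deg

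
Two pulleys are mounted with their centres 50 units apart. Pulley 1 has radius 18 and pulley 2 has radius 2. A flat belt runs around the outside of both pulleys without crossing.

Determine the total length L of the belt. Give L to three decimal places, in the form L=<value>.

open belt: β = asin((r2−r1)/C) = asin(-16/50) = -18.6629°
wrap1 = π − 2β = 217.3258°
wrap2 = π + 2β = 142.6742°
tangent length = C·cosβ = 47.3709
L = r1·wrap1 + r2·wrap2 + 2·C·cosβ = 18·3.7931 + 2·2.4901 + 2·47.3709 = 167.9970

L=167.997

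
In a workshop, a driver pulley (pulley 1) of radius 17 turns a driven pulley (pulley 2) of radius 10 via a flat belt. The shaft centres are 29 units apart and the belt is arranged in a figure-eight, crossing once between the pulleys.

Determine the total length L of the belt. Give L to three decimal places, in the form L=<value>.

L=170.640

crossed belt: β = asin((r1+r2)/C) = asin(27/29) = 68.5967°
wrap1 = wrap2 = π + 2β = 317.1933°
tangent length = C·cosβ = 10.5830
L = (r1+r2)·wrap + 2·C·cosβ = 27·5.5361 + 2·10.5830 = 170.6398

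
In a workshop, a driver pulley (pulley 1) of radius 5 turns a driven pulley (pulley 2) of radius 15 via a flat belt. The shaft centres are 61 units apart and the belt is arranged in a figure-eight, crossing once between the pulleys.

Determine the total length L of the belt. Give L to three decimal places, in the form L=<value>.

L=191.450

crossed belt: β = asin((r1+r2)/C) = asin(20/61) = 19.1395°
wrap1 = wrap2 = π + 2β = 218.2789°
tangent length = C·cosβ = 57.6281
L = (r1+r2)·wrap + 2·C·cosβ = 20·3.8097 + 2·57.6281 = 191.4500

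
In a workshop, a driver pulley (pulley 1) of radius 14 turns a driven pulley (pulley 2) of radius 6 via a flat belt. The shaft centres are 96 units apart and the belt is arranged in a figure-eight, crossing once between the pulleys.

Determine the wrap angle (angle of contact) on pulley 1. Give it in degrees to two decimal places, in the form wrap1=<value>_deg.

wrap1=204.05_deg

crossed belt: β = asin((r1+r2)/C) = asin(20/96) = 12.0247°
wrap1 = wrap2 = π + 2β = 204.0494°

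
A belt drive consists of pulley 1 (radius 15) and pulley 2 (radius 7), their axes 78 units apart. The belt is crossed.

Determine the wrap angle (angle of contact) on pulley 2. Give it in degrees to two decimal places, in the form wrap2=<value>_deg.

wrap2=212.77_deg

crossed belt: β = asin((r1+r2)/C) = asin(22/78) = 16.3827°
wrap1 = wrap2 = π + 2β = 212.7653°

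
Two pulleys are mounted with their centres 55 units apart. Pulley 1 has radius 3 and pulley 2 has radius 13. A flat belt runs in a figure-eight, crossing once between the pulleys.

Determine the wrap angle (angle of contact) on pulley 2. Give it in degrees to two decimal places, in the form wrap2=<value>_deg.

crossed belt: β = asin((r1+r2)/C) = asin(16/55) = 16.9124°
wrap1 = wrap2 = π + 2β = 213.8248°

wrap2=213.82_deg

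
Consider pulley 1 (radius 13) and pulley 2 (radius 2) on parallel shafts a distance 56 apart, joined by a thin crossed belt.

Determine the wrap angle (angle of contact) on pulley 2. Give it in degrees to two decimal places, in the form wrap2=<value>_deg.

crossed belt: β = asin((r1+r2)/C) = asin(15/56) = 15.5368°
wrap1 = wrap2 = π + 2β = 211.0736°

wrap2=211.07_deg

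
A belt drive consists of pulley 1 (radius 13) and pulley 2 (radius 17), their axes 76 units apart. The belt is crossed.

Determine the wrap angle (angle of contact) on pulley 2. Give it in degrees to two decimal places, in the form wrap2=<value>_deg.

crossed belt: β = asin((r1+r2)/C) = asin(30/76) = 23.2496°
wrap1 = wrap2 = π + 2β = 226.4991°

wrap2=226.50_deg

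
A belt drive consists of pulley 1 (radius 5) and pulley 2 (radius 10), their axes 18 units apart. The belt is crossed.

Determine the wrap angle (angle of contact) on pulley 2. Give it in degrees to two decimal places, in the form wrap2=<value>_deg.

wrap2=292.89_deg

crossed belt: β = asin((r1+r2)/C) = asin(15/18) = 56.4427°
wrap1 = wrap2 = π + 2β = 292.8854°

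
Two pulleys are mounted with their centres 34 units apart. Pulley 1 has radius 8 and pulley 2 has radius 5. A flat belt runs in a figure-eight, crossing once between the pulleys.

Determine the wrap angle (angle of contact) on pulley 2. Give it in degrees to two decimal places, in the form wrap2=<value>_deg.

crossed belt: β = asin((r1+r2)/C) = asin(13/34) = 22.4795°
wrap1 = wrap2 = π + 2β = 224.9590°

wrap2=224.96_deg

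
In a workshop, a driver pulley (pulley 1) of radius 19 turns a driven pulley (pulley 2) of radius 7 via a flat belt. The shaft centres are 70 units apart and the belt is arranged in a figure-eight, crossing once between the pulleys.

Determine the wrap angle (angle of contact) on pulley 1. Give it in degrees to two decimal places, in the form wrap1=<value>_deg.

wrap1=223.61_deg

crossed belt: β = asin((r1+r2)/C) = asin(26/70) = 21.8037°
wrap1 = wrap2 = π + 2β = 223.6075°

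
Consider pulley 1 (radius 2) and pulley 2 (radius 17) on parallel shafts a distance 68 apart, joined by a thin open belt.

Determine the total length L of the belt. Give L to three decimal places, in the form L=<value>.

L=199.013

open belt: β = asin((r2−r1)/C) = asin(15/68) = 12.7436°
wrap1 = π − 2β = 154.5128°
wrap2 = π + 2β = 205.4872°
tangent length = C·cosβ = 66.3250
L = r1·wrap1 + r2·wrap2 + 2·C·cosβ = 2·2.6968 + 17·3.5864 + 2·66.3250 = 199.0127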